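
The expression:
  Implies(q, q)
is always true.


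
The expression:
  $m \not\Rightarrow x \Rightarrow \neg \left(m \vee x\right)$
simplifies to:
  $x \vee \neg m$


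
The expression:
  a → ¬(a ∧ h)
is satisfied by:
  {h: False, a: False}
  {a: True, h: False}
  {h: True, a: False}


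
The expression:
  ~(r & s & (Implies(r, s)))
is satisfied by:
  {s: False, r: False}
  {r: True, s: False}
  {s: True, r: False}


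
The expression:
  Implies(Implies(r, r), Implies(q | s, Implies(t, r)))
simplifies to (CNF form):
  (r | ~q | ~t) & (r | ~s | ~t)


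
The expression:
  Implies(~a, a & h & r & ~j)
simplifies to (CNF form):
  a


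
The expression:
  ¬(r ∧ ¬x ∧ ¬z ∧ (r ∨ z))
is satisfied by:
  {x: True, z: True, r: False}
  {x: True, z: False, r: False}
  {z: True, x: False, r: False}
  {x: False, z: False, r: False}
  {r: True, x: True, z: True}
  {r: True, x: True, z: False}
  {r: True, z: True, x: False}


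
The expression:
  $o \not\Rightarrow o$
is never true.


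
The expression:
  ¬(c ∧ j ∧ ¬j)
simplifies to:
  True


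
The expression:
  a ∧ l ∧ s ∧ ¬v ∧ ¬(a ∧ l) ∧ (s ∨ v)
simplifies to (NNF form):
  False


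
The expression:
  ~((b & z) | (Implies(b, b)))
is never true.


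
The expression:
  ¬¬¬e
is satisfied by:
  {e: False}


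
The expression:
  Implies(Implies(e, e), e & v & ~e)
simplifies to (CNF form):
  False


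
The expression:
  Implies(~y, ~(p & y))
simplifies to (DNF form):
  True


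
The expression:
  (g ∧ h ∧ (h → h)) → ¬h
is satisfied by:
  {h: False, g: False}
  {g: True, h: False}
  {h: True, g: False}


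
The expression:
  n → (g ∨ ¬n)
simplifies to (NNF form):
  g ∨ ¬n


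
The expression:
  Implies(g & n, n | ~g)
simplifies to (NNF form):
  True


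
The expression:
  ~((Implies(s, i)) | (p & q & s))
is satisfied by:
  {s: True, i: False, p: False, q: False}
  {q: True, s: True, i: False, p: False}
  {p: True, s: True, i: False, q: False}


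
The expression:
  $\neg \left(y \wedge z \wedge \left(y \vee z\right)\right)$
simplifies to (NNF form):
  $\neg y \vee \neg z$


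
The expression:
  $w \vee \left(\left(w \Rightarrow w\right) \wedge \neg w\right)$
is always true.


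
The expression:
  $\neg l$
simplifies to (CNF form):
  $\neg l$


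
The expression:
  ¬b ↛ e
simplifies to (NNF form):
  ¬b ∧ ¬e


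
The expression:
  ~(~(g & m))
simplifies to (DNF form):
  g & m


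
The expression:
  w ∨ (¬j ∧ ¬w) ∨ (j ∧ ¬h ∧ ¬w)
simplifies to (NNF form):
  w ∨ ¬h ∨ ¬j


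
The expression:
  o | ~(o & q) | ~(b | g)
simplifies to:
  True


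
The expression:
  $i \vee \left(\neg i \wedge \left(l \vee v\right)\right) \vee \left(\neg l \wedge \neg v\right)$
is always true.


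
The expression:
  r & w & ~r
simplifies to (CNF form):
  False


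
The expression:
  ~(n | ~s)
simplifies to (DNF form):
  s & ~n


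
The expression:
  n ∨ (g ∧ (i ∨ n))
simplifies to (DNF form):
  n ∨ (g ∧ i)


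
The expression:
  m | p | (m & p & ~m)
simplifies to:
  m | p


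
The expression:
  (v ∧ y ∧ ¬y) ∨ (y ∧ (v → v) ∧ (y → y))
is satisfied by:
  {y: True}


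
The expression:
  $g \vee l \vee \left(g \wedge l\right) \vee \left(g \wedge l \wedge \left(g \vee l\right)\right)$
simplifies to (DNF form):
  $g \vee l$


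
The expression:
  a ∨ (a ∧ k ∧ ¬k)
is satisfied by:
  {a: True}


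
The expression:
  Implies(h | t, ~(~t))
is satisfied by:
  {t: True, h: False}
  {h: False, t: False}
  {h: True, t: True}


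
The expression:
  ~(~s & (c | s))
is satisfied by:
  {s: True, c: False}
  {c: False, s: False}
  {c: True, s: True}


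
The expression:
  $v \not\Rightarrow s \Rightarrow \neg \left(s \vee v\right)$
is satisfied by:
  {s: True, v: False}
  {v: False, s: False}
  {v: True, s: True}


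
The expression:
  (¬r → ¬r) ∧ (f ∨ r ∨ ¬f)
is always true.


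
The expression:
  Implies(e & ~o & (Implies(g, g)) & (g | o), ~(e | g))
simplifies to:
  o | ~e | ~g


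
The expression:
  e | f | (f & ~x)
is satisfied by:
  {e: True, f: True}
  {e: True, f: False}
  {f: True, e: False}


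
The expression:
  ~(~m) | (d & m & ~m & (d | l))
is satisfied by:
  {m: True}


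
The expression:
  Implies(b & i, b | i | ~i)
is always true.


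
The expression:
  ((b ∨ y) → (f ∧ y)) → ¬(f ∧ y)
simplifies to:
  ¬f ∨ ¬y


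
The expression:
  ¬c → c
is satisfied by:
  {c: True}


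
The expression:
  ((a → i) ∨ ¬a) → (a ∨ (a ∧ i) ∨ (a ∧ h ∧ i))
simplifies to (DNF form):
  a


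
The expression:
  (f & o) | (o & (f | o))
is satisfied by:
  {o: True}


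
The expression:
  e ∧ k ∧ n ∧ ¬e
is never true.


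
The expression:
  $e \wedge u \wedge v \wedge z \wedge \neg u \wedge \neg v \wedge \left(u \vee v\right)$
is never true.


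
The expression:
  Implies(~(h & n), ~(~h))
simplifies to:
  h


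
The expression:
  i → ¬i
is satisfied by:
  {i: False}


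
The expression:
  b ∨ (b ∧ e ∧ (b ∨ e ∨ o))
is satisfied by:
  {b: True}


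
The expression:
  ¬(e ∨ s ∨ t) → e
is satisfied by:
  {t: True, e: True, s: True}
  {t: True, e: True, s: False}
  {t: True, s: True, e: False}
  {t: True, s: False, e: False}
  {e: True, s: True, t: False}
  {e: True, s: False, t: False}
  {s: True, e: False, t: False}


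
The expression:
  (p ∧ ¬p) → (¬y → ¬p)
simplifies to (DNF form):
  True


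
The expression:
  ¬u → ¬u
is always true.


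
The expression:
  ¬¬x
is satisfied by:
  {x: True}


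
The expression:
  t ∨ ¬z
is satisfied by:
  {t: True, z: False}
  {z: False, t: False}
  {z: True, t: True}


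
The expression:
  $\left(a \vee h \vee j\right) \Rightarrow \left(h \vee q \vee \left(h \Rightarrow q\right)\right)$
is always true.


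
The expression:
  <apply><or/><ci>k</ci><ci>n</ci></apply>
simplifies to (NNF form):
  <apply><or/><ci>k</ci><ci>n</ci></apply>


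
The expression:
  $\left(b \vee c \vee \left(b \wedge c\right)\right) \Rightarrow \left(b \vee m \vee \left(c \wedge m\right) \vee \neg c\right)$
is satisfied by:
  {b: True, m: True, c: False}
  {b: True, c: False, m: False}
  {m: True, c: False, b: False}
  {m: False, c: False, b: False}
  {b: True, m: True, c: True}
  {b: True, c: True, m: False}
  {m: True, c: True, b: False}


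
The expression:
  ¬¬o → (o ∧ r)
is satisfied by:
  {r: True, o: False}
  {o: False, r: False}
  {o: True, r: True}


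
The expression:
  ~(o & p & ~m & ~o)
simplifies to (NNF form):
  True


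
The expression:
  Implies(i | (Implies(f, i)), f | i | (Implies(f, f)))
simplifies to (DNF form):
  True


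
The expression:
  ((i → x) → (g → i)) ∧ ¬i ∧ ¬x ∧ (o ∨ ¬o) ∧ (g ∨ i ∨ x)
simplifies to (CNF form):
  False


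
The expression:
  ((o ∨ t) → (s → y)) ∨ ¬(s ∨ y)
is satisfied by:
  {y: True, t: False, s: False, o: False}
  {y: True, o: True, t: False, s: False}
  {y: True, t: True, s: False, o: False}
  {y: True, o: True, t: True, s: False}
  {o: False, t: False, s: False, y: False}
  {o: True, t: False, s: False, y: False}
  {t: True, o: False, s: False, y: False}
  {o: True, t: True, s: False, y: False}
  {s: True, y: True, o: False, t: False}
  {o: True, s: True, y: True, t: False}
  {s: True, y: True, t: True, o: False}
  {o: True, s: True, y: True, t: True}
  {s: True, y: False, t: False, o: False}


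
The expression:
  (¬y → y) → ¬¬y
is always true.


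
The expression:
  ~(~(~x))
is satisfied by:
  {x: False}


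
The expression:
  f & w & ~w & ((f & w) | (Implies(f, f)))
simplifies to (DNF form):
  False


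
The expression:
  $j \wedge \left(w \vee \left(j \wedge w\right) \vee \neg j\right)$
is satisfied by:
  {j: True, w: True}


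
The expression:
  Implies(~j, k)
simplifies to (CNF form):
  j | k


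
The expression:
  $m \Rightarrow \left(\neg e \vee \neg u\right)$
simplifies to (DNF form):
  $\neg e \vee \neg m \vee \neg u$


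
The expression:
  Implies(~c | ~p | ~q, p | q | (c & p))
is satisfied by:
  {q: True, p: True}
  {q: True, p: False}
  {p: True, q: False}


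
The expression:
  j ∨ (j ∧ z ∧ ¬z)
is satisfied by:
  {j: True}


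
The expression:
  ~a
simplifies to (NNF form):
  ~a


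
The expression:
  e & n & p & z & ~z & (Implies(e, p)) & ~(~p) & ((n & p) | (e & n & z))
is never true.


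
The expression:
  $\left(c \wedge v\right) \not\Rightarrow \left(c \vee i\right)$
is never true.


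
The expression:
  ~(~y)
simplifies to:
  y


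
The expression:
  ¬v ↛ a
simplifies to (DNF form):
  ¬a ∧ ¬v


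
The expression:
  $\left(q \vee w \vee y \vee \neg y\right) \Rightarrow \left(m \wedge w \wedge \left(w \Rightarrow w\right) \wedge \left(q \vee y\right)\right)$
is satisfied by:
  {m: True, w: True, y: True, q: True}
  {m: True, w: True, y: True, q: False}
  {m: True, w: True, q: True, y: False}


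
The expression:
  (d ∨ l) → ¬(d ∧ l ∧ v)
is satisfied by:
  {l: False, v: False, d: False}
  {d: True, l: False, v: False}
  {v: True, l: False, d: False}
  {d: True, v: True, l: False}
  {l: True, d: False, v: False}
  {d: True, l: True, v: False}
  {v: True, l: True, d: False}


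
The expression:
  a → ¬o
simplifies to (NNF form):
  ¬a ∨ ¬o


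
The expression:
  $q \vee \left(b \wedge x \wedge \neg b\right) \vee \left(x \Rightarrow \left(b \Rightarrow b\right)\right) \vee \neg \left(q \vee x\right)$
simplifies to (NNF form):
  $\text{True}$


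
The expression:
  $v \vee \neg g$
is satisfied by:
  {v: True, g: False}
  {g: False, v: False}
  {g: True, v: True}


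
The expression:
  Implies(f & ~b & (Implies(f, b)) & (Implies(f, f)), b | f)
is always true.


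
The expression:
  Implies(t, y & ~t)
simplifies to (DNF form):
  ~t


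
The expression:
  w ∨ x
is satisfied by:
  {x: True, w: True}
  {x: True, w: False}
  {w: True, x: False}


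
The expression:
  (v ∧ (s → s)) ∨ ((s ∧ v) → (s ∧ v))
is always true.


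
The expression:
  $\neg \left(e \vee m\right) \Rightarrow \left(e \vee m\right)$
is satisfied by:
  {m: True, e: True}
  {m: True, e: False}
  {e: True, m: False}


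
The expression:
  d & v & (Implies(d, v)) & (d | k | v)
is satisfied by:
  {d: True, v: True}


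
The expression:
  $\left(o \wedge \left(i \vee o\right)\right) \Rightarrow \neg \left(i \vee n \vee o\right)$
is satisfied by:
  {o: False}


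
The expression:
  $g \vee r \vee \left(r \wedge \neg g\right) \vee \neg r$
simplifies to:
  $\text{True}$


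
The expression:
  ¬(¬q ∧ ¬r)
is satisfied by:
  {r: True, q: True}
  {r: True, q: False}
  {q: True, r: False}


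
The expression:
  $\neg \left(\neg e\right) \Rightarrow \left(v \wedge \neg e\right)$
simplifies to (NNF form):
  $\neg e$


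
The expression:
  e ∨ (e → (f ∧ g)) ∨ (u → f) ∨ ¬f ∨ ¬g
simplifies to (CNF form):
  True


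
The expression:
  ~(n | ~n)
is never true.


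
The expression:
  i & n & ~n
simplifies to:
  False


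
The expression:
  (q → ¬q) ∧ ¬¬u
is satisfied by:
  {u: True, q: False}


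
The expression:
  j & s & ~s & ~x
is never true.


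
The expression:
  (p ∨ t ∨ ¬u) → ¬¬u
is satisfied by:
  {u: True}


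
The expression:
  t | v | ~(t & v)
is always true.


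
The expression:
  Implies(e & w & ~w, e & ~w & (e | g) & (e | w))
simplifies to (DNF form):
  True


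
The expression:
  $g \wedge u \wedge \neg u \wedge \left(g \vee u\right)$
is never true.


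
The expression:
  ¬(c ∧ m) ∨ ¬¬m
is always true.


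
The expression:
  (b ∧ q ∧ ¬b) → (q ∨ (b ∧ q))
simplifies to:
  True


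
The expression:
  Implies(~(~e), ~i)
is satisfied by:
  {e: False, i: False}
  {i: True, e: False}
  {e: True, i: False}


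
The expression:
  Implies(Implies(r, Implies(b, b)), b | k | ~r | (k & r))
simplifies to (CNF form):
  b | k | ~r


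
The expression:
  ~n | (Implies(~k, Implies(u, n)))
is always true.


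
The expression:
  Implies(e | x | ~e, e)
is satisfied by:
  {e: True}


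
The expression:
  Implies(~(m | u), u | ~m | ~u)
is always true.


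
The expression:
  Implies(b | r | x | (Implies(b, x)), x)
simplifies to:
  x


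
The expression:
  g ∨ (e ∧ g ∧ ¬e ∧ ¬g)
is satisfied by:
  {g: True}


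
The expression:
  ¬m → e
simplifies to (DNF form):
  e ∨ m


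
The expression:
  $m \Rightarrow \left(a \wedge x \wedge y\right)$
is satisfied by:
  {x: True, a: True, y: True, m: False}
  {x: True, a: True, y: False, m: False}
  {x: True, y: True, a: False, m: False}
  {x: True, y: False, a: False, m: False}
  {a: True, y: True, x: False, m: False}
  {a: True, x: False, y: False, m: False}
  {a: False, y: True, x: False, m: False}
  {a: False, x: False, y: False, m: False}
  {x: True, m: True, a: True, y: True}


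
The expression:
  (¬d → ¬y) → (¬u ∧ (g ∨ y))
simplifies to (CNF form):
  (g ∨ y) ∧ (y ∨ ¬u) ∧ (¬d ∨ ¬u) ∧ (g ∨ y ∨ ¬d) ∧ (g ∨ y ∨ ¬u) ∧ (g ∨ ¬d ∨ ¬u) ∧ (y ∨ ¬d ∨ ¬u)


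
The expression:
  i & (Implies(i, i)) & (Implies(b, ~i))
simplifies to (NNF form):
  i & ~b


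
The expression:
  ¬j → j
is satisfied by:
  {j: True}


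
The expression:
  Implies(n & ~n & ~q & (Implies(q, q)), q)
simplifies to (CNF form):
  True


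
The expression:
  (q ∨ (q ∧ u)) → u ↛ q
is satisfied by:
  {q: False}


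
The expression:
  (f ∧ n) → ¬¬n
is always true.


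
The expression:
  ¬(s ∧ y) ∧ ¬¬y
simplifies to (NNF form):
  y ∧ ¬s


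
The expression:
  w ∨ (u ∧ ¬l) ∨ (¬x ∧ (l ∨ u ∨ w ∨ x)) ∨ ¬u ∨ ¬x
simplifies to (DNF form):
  w ∨ ¬l ∨ ¬u ∨ ¬x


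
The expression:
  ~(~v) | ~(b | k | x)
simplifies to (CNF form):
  (v | ~b) & (v | ~k) & (v | ~x)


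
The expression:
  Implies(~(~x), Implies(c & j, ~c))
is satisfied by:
  {c: False, x: False, j: False}
  {j: True, c: False, x: False}
  {x: True, c: False, j: False}
  {j: True, x: True, c: False}
  {c: True, j: False, x: False}
  {j: True, c: True, x: False}
  {x: True, c: True, j: False}


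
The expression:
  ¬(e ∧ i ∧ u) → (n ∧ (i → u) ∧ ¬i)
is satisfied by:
  {u: True, n: True, e: True, i: False}
  {u: True, n: True, e: False, i: False}
  {n: True, e: True, u: False, i: False}
  {n: True, u: False, e: False, i: False}
  {i: True, u: True, n: True, e: True}
  {i: True, u: True, e: True, n: False}


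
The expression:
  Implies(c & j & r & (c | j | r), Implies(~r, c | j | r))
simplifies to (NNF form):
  True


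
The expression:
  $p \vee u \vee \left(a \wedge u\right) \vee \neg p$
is always true.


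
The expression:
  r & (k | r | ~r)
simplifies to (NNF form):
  r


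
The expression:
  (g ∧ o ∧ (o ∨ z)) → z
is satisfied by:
  {z: True, g: False, o: False}
  {g: False, o: False, z: False}
  {z: True, o: True, g: False}
  {o: True, g: False, z: False}
  {z: True, g: True, o: False}
  {g: True, z: False, o: False}
  {z: True, o: True, g: True}


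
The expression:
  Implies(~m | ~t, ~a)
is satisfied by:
  {m: True, t: True, a: False}
  {m: True, t: False, a: False}
  {t: True, m: False, a: False}
  {m: False, t: False, a: False}
  {a: True, m: True, t: True}


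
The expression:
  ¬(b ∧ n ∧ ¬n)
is always true.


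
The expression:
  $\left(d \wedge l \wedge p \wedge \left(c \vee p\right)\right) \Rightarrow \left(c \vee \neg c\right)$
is always true.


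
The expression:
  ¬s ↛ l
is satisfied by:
  {l: True, s: False}
  {s: False, l: False}
  {s: True, l: True}


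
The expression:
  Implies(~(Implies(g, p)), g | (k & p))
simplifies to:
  True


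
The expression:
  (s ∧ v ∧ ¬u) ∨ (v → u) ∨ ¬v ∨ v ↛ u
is always true.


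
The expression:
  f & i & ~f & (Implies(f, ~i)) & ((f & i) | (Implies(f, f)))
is never true.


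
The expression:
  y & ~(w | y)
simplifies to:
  False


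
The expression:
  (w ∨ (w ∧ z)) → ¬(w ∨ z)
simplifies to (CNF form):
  ¬w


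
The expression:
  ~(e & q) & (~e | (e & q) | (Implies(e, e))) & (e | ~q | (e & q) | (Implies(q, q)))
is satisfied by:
  {e: False, q: False}
  {q: True, e: False}
  {e: True, q: False}


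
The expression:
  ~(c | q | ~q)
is never true.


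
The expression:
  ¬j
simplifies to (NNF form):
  ¬j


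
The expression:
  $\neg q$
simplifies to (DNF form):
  $\neg q$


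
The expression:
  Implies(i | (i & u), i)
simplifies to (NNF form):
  True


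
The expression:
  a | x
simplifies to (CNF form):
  a | x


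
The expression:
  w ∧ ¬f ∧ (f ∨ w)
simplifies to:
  w ∧ ¬f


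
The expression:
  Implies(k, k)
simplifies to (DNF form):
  True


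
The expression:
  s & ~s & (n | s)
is never true.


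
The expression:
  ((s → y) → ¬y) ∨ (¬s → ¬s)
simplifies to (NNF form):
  True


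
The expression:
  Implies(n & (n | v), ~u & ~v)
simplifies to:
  ~n | (~u & ~v)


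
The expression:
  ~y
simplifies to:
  ~y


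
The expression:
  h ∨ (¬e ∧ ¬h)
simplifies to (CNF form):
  h ∨ ¬e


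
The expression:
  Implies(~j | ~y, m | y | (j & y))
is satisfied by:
  {y: True, m: True}
  {y: True, m: False}
  {m: True, y: False}


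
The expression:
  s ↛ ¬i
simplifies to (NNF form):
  i ∧ s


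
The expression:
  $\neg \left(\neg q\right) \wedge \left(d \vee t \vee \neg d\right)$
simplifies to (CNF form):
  $q$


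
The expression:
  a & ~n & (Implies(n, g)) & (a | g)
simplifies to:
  a & ~n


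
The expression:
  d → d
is always true.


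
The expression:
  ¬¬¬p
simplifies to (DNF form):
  ¬p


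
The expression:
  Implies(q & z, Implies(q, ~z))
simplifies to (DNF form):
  ~q | ~z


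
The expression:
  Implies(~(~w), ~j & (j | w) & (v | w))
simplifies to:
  ~j | ~w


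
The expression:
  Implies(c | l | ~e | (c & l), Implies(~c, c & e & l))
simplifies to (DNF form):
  c | (e & ~l)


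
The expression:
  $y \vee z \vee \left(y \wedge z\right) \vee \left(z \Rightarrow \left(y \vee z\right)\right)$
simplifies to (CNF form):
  $\text{True}$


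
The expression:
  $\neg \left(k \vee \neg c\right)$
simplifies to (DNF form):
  $c \wedge \neg k$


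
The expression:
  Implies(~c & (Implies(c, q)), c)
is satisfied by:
  {c: True}


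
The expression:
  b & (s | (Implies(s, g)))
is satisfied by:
  {b: True}


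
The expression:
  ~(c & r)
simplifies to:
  ~c | ~r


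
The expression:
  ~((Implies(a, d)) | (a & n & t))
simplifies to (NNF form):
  a & ~d & (~n | ~t)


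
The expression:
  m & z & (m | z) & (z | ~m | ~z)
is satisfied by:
  {z: True, m: True}


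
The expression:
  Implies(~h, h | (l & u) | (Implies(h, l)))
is always true.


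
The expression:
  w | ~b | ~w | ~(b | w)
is always true.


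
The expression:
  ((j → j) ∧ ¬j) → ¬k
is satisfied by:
  {j: True, k: False}
  {k: False, j: False}
  {k: True, j: True}


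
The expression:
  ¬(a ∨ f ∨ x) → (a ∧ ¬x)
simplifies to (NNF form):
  a ∨ f ∨ x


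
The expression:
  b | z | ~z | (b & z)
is always true.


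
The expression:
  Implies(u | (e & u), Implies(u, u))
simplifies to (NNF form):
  True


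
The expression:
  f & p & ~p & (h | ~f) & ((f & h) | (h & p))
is never true.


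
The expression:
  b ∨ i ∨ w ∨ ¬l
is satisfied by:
  {i: True, b: True, w: True, l: False}
  {i: True, b: True, l: False, w: False}
  {i: True, w: True, l: False, b: False}
  {i: True, l: False, w: False, b: False}
  {b: True, w: True, l: False, i: False}
  {b: True, l: False, w: False, i: False}
  {w: True, b: False, l: False, i: False}
  {b: False, l: False, w: False, i: False}
  {b: True, i: True, l: True, w: True}
  {b: True, i: True, l: True, w: False}
  {i: True, l: True, w: True, b: False}
  {i: True, l: True, b: False, w: False}
  {w: True, l: True, b: True, i: False}
  {l: True, b: True, i: False, w: False}
  {l: True, w: True, i: False, b: False}


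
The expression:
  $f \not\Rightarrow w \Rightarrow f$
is always true.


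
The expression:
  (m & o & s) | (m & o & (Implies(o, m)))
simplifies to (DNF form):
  m & o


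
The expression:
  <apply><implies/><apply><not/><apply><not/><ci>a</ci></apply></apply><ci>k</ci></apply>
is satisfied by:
  {k: True, a: False}
  {a: False, k: False}
  {a: True, k: True}


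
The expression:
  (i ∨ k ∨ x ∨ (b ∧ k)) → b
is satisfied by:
  {b: True, i: False, x: False, k: False}
  {b: True, k: True, i: False, x: False}
  {b: True, x: True, i: False, k: False}
  {b: True, k: True, x: True, i: False}
  {b: True, i: True, x: False, k: False}
  {b: True, k: True, i: True, x: False}
  {b: True, x: True, i: True, k: False}
  {b: True, k: True, x: True, i: True}
  {k: False, i: False, x: False, b: False}


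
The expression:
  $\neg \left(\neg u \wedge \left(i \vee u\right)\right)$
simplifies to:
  $u \vee \neg i$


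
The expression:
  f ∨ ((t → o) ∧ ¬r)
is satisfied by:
  {o: True, f: True, t: False, r: False}
  {f: True, o: False, t: False, r: False}
  {o: True, f: True, t: True, r: False}
  {f: True, t: True, o: False, r: False}
  {r: True, f: True, o: True, t: False}
  {r: True, f: True, o: False, t: False}
  {r: True, o: True, f: True, t: True}
  {r: True, f: True, t: True, o: False}
  {o: True, r: False, t: False, f: False}
  {r: False, t: False, f: False, o: False}
  {o: True, t: True, r: False, f: False}


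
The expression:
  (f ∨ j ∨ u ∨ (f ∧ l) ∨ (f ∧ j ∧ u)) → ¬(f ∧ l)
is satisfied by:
  {l: False, f: False}
  {f: True, l: False}
  {l: True, f: False}


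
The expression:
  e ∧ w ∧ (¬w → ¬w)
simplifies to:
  e ∧ w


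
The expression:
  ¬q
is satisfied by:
  {q: False}


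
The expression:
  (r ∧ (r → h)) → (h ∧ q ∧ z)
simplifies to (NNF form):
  (q ∧ z) ∨ ¬h ∨ ¬r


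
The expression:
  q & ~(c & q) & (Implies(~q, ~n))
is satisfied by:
  {q: True, c: False}


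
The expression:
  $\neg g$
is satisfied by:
  {g: False}


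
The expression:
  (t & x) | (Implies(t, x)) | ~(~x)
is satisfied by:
  {x: True, t: False}
  {t: False, x: False}
  {t: True, x: True}


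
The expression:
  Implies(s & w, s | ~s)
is always true.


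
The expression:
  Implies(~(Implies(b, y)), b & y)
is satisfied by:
  {y: True, b: False}
  {b: False, y: False}
  {b: True, y: True}


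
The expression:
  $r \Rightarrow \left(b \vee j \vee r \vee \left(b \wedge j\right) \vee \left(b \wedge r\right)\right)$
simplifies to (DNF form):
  $\text{True}$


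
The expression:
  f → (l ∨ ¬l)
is always true.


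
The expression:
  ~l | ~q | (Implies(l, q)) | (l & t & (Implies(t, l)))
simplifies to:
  True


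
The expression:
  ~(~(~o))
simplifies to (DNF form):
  ~o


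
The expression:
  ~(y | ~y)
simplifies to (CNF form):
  False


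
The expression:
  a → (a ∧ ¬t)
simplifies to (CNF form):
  ¬a ∨ ¬t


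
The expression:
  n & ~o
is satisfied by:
  {n: True, o: False}


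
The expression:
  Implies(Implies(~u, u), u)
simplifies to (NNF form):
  True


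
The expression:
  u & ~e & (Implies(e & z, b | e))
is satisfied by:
  {u: True, e: False}


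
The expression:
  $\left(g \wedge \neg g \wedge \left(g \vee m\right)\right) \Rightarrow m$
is always true.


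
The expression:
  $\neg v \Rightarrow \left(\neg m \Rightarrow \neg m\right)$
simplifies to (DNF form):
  $\text{True}$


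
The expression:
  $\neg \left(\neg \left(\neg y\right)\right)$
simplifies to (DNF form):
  $\neg y$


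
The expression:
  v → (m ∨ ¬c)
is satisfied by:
  {m: True, v: False, c: False}
  {v: False, c: False, m: False}
  {c: True, m: True, v: False}
  {c: True, v: False, m: False}
  {m: True, v: True, c: False}
  {v: True, m: False, c: False}
  {c: True, v: True, m: True}


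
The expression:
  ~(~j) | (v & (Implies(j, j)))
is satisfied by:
  {v: True, j: True}
  {v: True, j: False}
  {j: True, v: False}


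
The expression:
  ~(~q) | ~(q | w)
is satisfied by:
  {q: True, w: False}
  {w: False, q: False}
  {w: True, q: True}


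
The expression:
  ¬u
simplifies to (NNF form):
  ¬u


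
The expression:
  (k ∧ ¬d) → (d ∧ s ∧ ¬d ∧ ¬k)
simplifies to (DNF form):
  d ∨ ¬k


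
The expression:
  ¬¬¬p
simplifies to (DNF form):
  ¬p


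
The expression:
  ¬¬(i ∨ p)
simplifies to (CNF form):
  i ∨ p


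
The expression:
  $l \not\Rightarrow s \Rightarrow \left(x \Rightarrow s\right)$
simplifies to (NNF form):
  $s \vee \neg l \vee \neg x$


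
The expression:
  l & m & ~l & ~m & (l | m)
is never true.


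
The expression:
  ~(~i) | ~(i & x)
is always true.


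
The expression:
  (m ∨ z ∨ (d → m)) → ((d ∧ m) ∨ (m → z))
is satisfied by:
  {d: True, z: True, m: False}
  {d: True, m: False, z: False}
  {z: True, m: False, d: False}
  {z: False, m: False, d: False}
  {d: True, z: True, m: True}
  {d: True, m: True, z: False}
  {z: True, m: True, d: False}


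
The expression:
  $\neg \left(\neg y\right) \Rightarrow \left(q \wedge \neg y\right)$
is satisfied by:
  {y: False}


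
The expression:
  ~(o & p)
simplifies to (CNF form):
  ~o | ~p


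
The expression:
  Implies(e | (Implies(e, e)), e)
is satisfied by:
  {e: True}


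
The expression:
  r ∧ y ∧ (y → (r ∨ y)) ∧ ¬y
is never true.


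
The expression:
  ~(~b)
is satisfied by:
  {b: True}


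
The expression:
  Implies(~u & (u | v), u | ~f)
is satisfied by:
  {u: True, v: False, f: False}
  {v: False, f: False, u: False}
  {f: True, u: True, v: False}
  {f: True, v: False, u: False}
  {u: True, v: True, f: False}
  {v: True, u: False, f: False}
  {f: True, v: True, u: True}


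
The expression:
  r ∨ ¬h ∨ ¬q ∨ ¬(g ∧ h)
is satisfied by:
  {r: True, h: False, q: False, g: False}
  {r: False, h: False, q: False, g: False}
  {r: True, g: True, h: False, q: False}
  {g: True, r: False, h: False, q: False}
  {r: True, q: True, g: False, h: False}
  {q: True, g: False, h: False, r: False}
  {r: True, g: True, q: True, h: False}
  {g: True, q: True, r: False, h: False}
  {r: True, h: True, g: False, q: False}
  {h: True, g: False, q: False, r: False}
  {r: True, g: True, h: True, q: False}
  {g: True, h: True, r: False, q: False}
  {r: True, q: True, h: True, g: False}
  {q: True, h: True, g: False, r: False}
  {r: True, g: True, q: True, h: True}


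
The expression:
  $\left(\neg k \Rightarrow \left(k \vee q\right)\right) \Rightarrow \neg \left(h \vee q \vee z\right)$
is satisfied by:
  {q: False, z: False, k: False, h: False}
  {h: True, q: False, z: False, k: False}
  {z: True, h: False, q: False, k: False}
  {h: True, z: True, q: False, k: False}
  {k: True, h: False, q: False, z: False}


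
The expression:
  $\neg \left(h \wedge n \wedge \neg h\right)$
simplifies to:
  $\text{True}$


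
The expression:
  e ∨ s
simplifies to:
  e ∨ s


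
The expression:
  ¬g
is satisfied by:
  {g: False}


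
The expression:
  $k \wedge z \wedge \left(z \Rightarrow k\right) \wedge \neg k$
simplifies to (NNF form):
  $\text{False}$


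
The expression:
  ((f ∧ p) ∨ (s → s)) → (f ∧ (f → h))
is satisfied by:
  {h: True, f: True}


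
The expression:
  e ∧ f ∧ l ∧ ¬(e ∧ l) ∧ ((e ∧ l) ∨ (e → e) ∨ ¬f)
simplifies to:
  False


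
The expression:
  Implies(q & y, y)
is always true.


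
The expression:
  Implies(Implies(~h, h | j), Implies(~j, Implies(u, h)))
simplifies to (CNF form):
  True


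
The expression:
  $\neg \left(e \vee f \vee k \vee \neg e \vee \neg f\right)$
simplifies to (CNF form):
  $\text{False}$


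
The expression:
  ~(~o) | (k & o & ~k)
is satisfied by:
  {o: True}


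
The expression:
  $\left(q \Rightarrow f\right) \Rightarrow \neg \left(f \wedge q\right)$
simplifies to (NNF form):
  $\neg f \vee \neg q$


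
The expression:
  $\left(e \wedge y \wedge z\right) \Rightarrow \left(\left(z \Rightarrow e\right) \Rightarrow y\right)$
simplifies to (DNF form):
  $\text{True}$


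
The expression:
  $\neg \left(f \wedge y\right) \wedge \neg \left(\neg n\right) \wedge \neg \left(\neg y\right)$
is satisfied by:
  {y: True, n: True, f: False}


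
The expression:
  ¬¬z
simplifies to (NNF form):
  z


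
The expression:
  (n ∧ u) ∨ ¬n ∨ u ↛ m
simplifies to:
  u ∨ ¬n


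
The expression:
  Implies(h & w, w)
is always true.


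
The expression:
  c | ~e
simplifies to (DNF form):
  c | ~e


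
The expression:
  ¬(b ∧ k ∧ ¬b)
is always true.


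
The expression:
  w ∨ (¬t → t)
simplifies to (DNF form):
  t ∨ w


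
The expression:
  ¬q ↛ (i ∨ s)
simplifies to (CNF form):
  ¬i ∧ ¬q ∧ ¬s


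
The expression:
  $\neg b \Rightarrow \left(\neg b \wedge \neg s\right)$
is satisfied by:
  {b: True, s: False}
  {s: False, b: False}
  {s: True, b: True}


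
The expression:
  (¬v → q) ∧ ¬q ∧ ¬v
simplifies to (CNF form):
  False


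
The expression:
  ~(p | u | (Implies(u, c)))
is never true.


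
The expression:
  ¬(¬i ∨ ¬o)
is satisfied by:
  {i: True, o: True}


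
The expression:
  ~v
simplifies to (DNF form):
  ~v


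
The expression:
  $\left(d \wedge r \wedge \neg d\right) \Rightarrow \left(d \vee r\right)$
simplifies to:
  $\text{True}$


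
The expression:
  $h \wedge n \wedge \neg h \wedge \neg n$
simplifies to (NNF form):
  $\text{False}$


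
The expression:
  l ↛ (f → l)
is never true.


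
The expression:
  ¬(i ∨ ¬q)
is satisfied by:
  {q: True, i: False}


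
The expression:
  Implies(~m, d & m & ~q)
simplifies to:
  m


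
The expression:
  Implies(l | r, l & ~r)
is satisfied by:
  {r: False}


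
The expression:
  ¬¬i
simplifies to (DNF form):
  i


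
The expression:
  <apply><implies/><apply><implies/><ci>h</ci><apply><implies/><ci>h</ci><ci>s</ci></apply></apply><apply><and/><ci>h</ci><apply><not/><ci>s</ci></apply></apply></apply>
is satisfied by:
  {h: True, s: False}


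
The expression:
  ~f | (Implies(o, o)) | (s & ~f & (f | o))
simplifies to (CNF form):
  True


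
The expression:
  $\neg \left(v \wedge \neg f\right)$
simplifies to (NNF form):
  $f \vee \neg v$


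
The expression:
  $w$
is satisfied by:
  {w: True}


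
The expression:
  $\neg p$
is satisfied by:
  {p: False}


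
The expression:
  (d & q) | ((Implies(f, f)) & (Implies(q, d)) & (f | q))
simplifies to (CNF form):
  (d | f) & (f | q) & (d | ~q) & (q | ~q)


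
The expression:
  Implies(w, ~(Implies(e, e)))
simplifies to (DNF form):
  ~w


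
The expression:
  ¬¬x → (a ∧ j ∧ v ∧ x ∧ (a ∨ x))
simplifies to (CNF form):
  (a ∨ ¬x) ∧ (j ∨ ¬x) ∧ (v ∨ ¬x)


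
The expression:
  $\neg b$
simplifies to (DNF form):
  $\neg b$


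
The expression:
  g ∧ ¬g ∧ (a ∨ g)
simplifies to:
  False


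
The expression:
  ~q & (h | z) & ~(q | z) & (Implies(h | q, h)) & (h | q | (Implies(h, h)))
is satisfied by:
  {h: True, q: False, z: False}


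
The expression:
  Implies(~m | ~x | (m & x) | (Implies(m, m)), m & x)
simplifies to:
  m & x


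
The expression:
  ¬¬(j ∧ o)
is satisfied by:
  {j: True, o: True}


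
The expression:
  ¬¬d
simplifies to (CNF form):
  d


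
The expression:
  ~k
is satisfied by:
  {k: False}


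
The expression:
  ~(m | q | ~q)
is never true.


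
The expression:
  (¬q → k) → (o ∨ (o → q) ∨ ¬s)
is always true.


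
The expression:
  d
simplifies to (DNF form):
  d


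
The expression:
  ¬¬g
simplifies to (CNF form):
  g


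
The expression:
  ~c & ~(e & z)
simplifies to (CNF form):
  ~c & (~e | ~z)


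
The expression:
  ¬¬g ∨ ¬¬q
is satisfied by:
  {q: True, g: True}
  {q: True, g: False}
  {g: True, q: False}


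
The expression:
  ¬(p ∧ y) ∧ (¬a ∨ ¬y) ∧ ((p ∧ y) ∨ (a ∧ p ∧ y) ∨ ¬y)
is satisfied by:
  {y: False}


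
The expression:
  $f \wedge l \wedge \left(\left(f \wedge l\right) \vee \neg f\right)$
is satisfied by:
  {f: True, l: True}


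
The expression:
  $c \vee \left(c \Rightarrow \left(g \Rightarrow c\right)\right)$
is always true.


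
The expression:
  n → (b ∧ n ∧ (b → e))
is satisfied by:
  {e: True, b: True, n: False}
  {e: True, b: False, n: False}
  {b: True, e: False, n: False}
  {e: False, b: False, n: False}
  {n: True, e: True, b: True}


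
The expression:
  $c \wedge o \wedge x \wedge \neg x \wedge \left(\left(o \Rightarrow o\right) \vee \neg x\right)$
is never true.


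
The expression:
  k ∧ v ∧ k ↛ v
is never true.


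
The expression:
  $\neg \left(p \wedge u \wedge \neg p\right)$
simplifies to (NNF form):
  $\text{True}$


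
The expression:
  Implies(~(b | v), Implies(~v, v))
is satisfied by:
  {b: True, v: True}
  {b: True, v: False}
  {v: True, b: False}


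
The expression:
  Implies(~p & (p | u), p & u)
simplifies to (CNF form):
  p | ~u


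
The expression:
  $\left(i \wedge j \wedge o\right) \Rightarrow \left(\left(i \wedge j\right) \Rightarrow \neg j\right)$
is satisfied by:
  {o: False, i: False, j: False}
  {j: True, o: False, i: False}
  {i: True, o: False, j: False}
  {j: True, i: True, o: False}
  {o: True, j: False, i: False}
  {j: True, o: True, i: False}
  {i: True, o: True, j: False}


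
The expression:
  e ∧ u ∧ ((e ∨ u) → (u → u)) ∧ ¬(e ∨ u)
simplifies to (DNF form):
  False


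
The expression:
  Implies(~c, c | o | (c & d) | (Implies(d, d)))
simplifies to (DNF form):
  True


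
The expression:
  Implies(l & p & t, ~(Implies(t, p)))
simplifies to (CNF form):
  ~l | ~p | ~t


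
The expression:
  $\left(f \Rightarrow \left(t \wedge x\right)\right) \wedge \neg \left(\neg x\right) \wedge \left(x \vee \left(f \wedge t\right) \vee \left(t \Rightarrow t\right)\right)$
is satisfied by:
  {t: True, x: True, f: False}
  {x: True, f: False, t: False}
  {f: True, t: True, x: True}


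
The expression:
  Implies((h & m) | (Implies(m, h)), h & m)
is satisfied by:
  {m: True}


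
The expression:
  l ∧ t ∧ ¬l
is never true.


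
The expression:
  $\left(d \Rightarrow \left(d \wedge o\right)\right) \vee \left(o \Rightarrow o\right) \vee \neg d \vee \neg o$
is always true.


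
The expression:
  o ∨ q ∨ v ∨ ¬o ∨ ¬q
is always true.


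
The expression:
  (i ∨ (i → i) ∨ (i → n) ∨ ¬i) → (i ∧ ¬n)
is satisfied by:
  {i: True, n: False}


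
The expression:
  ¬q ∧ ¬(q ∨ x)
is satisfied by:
  {q: False, x: False}


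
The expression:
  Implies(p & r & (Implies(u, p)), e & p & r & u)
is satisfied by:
  {u: True, e: True, p: False, r: False}
  {u: True, e: False, p: False, r: False}
  {e: True, u: False, p: False, r: False}
  {u: False, e: False, p: False, r: False}
  {r: True, u: True, e: True, p: False}
  {r: True, u: True, e: False, p: False}
  {r: True, e: True, u: False, p: False}
  {r: True, e: False, u: False, p: False}
  {u: True, p: True, e: True, r: False}
  {u: True, p: True, e: False, r: False}
  {p: True, e: True, u: False, r: False}
  {p: True, u: False, e: False, r: False}
  {r: True, u: True, p: True, e: True}


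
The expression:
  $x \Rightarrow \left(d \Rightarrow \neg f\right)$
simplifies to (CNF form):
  $\neg d \vee \neg f \vee \neg x$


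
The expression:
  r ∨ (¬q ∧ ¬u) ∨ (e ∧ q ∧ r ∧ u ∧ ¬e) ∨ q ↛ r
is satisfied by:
  {r: True, q: True, u: False}
  {r: True, u: False, q: False}
  {q: True, u: False, r: False}
  {q: False, u: False, r: False}
  {r: True, q: True, u: True}
  {r: True, u: True, q: False}
  {q: True, u: True, r: False}


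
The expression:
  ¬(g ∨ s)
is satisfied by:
  {g: False, s: False}


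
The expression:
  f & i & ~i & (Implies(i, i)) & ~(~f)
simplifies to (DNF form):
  False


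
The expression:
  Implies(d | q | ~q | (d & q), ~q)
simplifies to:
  ~q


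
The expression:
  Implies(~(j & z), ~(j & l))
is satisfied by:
  {z: True, l: False, j: False}
  {l: False, j: False, z: False}
  {j: True, z: True, l: False}
  {j: True, l: False, z: False}
  {z: True, l: True, j: False}
  {l: True, z: False, j: False}
  {j: True, l: True, z: True}


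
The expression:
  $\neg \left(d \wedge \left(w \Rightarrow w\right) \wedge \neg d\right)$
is always true.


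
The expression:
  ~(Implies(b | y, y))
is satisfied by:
  {b: True, y: False}


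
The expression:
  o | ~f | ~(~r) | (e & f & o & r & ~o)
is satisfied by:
  {r: True, o: True, f: False}
  {r: True, o: False, f: False}
  {o: True, r: False, f: False}
  {r: False, o: False, f: False}
  {f: True, r: True, o: True}
  {f: True, r: True, o: False}
  {f: True, o: True, r: False}


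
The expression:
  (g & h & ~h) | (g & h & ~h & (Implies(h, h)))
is never true.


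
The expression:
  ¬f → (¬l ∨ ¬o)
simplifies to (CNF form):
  f ∨ ¬l ∨ ¬o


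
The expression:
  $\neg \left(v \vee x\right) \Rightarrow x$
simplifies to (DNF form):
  $v \vee x$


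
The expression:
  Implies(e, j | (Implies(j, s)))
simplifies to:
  True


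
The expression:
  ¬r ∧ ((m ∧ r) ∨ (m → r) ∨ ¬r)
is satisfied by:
  {r: False}


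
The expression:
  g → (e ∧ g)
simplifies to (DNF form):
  e ∨ ¬g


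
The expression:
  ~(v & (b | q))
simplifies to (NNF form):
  ~v | (~b & ~q)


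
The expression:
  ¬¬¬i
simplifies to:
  ¬i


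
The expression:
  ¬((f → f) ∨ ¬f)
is never true.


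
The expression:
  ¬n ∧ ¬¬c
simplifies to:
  c ∧ ¬n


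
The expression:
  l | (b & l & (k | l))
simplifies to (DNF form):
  l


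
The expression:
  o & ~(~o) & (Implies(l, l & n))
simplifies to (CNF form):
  o & (n | ~l)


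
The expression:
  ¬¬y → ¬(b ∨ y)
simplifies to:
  ¬y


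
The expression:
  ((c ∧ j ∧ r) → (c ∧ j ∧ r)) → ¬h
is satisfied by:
  {h: False}
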